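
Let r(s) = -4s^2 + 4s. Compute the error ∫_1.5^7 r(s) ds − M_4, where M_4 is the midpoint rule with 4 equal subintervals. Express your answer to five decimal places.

Exact integral: ∫_1.5^7 r(s) ds ≈ -359.3333333.
M_4 = -355.8671875.
Error ≈ -359.3333333 − (-355.8671875) ≈ -3.46615.

-3.46615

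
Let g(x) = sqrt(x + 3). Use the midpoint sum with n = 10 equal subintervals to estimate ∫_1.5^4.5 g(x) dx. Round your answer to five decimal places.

7.32930

Δx = (4.5 − 1.5)/10 = 0.3.
Midpoints: 1.65, 1.95, 2.25, 2.55, 2.85, 3.15, 3.45, 3.75, 4.05, 4.35.
g(1.65) ≈ 2.15639, g(1.95) ≈ 2.22486, g(2.25) ≈ 2.29129, g(2.55) ≈ 2.35584, g(2.85) ≈ 2.41868, g(3.15) ≈ 2.47992, g(3.45) ≈ 2.53969, g(3.75) ≈ 2.59808, g(4.05) ≈ 2.65518, g(4.35) ≈ 2.71109.
Sum = Δx · [g(1.65) + g(1.95) + g(2.25) + ...].
Sum ≈ 7.32930.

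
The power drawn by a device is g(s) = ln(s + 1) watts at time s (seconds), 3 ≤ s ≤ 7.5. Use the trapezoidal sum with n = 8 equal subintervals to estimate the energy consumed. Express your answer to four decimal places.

Δs = (7.5 − 3)/8 = 0.5625.
g(3) ≈ 1.3863, g(3.5625) ≈ 1.5179, g(4.125) ≈ 1.6341, g(4.6875) ≈ 1.7383, g(5.25) ≈ 1.8326, g(5.8125) ≈ 1.9188, g(6.375) ≈ 1.9981, g(6.9375) ≈ 2.0716, g(7.5) ≈ 2.1401.
T_8 = (Δs/2)·[g(s_0) + 2g(s_1) + ... + 2g(s_{7}) + g(s_8)].
Sum ≈ 8.1419.

8.1419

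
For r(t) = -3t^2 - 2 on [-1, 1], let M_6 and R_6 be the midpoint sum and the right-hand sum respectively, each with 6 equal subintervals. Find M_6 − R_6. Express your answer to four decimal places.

M_6 ≈ -5.944444.
R_6 ≈ -6.111111.
M_6 − R_6 ≈ 0.1667.

0.1667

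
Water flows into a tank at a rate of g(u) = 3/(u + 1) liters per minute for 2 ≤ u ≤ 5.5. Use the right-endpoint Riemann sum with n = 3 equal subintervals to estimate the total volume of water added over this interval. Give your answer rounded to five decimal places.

Δu = (5.5 − 2)/3 = 7/6.
Right endpoints: 19/6, 13/3, 5.5.
g(19/6) = 0.72, g(13/3) = 0.5625, g(5.5) = 6/13.
Sum = Δu · [g(19/6) + g(13/3) + g(5.5)].
Sum ≈ 2.03471.

2.03471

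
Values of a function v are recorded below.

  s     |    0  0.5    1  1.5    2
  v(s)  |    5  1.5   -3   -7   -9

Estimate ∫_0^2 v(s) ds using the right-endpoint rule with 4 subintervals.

Δs = 0.5.
Sum = 0.5·[1.5 + (-3) + (-7) + (-9)] = -8.75.

-8.75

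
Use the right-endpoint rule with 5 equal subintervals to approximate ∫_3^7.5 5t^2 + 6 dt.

794.475

Δt = (7.5 − 3)/5 = 0.9.
Right endpoints: 3.9, 4.8, 5.7, 6.6, 7.5.
f(3.9) = 82.05, f(4.8) = 121.2, f(5.7) = 168.45, f(6.6) = 223.8, f(7.5) = 287.25.
Sum = Δt · [f(3.9) + f(4.8) + f(5.7) + f(6.6) + f(7.5)].
Sum = 794.475.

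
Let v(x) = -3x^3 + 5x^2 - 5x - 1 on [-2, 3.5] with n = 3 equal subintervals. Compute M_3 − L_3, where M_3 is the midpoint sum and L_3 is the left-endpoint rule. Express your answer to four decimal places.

-119.2144

M_3 ≈ -39.184317.
L_3 ≈ 80.030093.
M_3 − L_3 ≈ -119.2144.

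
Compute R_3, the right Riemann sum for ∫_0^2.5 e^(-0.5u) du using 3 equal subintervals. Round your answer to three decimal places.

Δu = (2.5 − 0)/3 = 5/6.
Right endpoints: 5/6, 5/3, 2.5.
f(5/6) ≈ 0.659, f(5/3) ≈ 0.435, f(2.5) ≈ 0.287.
Sum = Δu · [f(5/6) + f(5/3) + f(2.5)].
Sum ≈ 1.150.

1.150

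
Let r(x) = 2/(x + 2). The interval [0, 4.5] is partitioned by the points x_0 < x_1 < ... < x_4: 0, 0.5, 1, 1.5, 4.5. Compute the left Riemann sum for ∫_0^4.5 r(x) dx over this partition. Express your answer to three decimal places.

2.948

Subinterval widths: 0.5, 0.5, 0.5, 3.
Left endpoints: 0, 0.5, 1, 1.5.
r(0) = 1, r(0.5) = 0.8, r(1) = 2/3, r(1.5) = 4/7.
Sum = Σ Δx_i · r(x_i).
Sum ≈ 2.948.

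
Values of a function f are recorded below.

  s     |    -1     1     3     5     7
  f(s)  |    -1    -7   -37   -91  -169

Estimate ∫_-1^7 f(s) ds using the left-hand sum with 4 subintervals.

Δs = 2.
Sum = 2·[(-1) + (-7) + (-37) + (-91)] = -272.

-272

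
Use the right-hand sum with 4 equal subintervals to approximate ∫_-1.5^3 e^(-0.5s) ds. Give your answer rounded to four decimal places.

Δs = (3 − (-1.5))/4 = 1.125.
Right endpoints: -0.375, 0.75, 1.875, 3.
f(-0.375) ≈ 1.2062, f(0.75) ≈ 0.6873, f(1.875) ≈ 0.3916, f(3) ≈ 0.2231.
Sum = Δs · [f(-0.375) + f(0.75) + f(1.875) + f(3)].
Sum ≈ 2.8218.

2.8218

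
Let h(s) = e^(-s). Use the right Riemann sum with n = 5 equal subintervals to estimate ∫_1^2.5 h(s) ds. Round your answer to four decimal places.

Δs = (2.5 − 1)/5 = 0.3.
Right endpoints: 1.3, 1.6, 1.9, 2.2, 2.5.
h(1.3) ≈ 0.2725, h(1.6) ≈ 0.2019, h(1.9) ≈ 0.1496, h(2.2) ≈ 0.1108, h(2.5) ≈ 0.0821.
Sum = Δs · [h(1.3) + h(1.6) + h(1.9) + h(2.2) + h(2.5)].
Sum ≈ 0.2451.

0.2451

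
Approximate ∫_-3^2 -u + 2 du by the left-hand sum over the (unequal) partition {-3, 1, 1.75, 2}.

20.8125

Subinterval widths: 4, 0.75, 0.25.
Left endpoints: -3, 1, 1.75.
f(-3) = 5, f(1) = 1, f(1.75) = 0.25.
Sum = Σ Δu_i · f(u_i).
Sum = 20.8125.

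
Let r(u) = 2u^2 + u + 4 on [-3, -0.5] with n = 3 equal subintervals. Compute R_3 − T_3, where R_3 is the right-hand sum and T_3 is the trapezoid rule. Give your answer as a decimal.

R_3 ≈ 17.8703704.
T_3 ≈ 24.1203704.
R_3 − T_3 = -6.25.

-6.25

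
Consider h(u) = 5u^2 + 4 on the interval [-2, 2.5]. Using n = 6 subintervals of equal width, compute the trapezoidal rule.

59.484375

Δu = (2.5 − (-2))/6 = 0.75.
h(-2) = 24, h(-1.25) = 11.8125, h(-0.5) = 5.25, h(0.25) = 4.3125, h(1) = 9, h(1.75) = 19.3125, h(2.5) = 35.25.
T_6 = (Δu/2)·[h(u_0) + 2h(u_1) + ... + 2h(u_{5}) + h(u_6)].
Sum = 59.484375.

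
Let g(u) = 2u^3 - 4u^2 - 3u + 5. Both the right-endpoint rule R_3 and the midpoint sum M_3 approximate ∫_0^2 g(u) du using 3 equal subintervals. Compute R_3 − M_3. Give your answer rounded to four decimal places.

R_3 ≈ -0.370370.
M_3 ≈ 1.185185.
R_3 − M_3 ≈ -1.5556.

-1.5556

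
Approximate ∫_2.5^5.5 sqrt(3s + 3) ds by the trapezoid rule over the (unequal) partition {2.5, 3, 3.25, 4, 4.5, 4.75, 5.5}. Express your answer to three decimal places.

11.571

Subinterval widths: 0.5, 0.25, 0.75, 0.5, 0.25, 0.75.
f(2.5) ≈ 3.240, f(3) ≈ 3.464, f(3.25) ≈ 3.571, f(4) ≈ 3.873, f(4.5) ≈ 4.062, f(4.75) ≈ 4.153, f(5.5) ≈ 4.416.
On each subinterval the trapezoid contributes (Δs_i/2)·[f(s_{i-1}) + f(s_i)].
Sum ≈ 11.571.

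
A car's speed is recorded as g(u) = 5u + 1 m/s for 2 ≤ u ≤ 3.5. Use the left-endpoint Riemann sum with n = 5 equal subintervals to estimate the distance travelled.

21

Δu = (3.5 − 2)/5 = 0.3.
Left endpoints: 2, 2.3, 2.6, 2.9, 3.2.
g(2) = 11, g(2.3) = 12.5, g(2.6) = 14, g(2.9) = 15.5, g(3.2) = 17.
Sum = Δu · [g(2) + g(2.3) + g(2.6) + g(2.9) + g(3.2)].
Sum = 21.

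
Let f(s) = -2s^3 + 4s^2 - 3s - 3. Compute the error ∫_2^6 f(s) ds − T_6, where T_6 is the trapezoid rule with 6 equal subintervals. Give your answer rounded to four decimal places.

5.9259

Exact integral: ∫_2^6 f(s) ds ≈ -422.666667.
T_6 ≈ -428.592593.
Error ≈ -422.666667 − (-428.592593) ≈ 5.9259.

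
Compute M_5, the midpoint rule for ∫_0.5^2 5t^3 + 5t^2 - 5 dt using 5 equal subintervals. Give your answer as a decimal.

25.2796875

Δt = (2 − 0.5)/5 = 0.3.
Midpoints: 0.65, 0.95, 1.25, 1.55, 1.85.
f(0.65) = -1.514375, f(0.95) = 3.799375, f(1.25) = 12.578125, f(1.55) = 25.631875, f(1.85) = 43.770625.
Sum = Δt · [f(0.65) + f(0.95) + f(1.25) + f(1.55) + f(1.85)].
Sum = 25.2796875.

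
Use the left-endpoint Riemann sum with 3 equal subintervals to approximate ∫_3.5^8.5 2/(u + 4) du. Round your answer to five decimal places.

Δu = (8.5 − 3.5)/3 = 5/3.
Left endpoints: 3.5, 31/6, 41/6.
f(3.5) = 4/15, f(31/6) = 12/55, f(41/6) = 12/65.
Sum = Δu · [f(3.5) + f(31/6) + f(41/6)].
Sum ≈ 1.11577.

1.11577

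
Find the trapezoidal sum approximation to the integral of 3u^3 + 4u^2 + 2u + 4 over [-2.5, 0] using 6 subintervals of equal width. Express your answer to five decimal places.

Δu = (0 − (-2.5))/6 = 5/12.
f(-2.5) = -22.875, f(-25/12) = -1907/192, f(-5/3) = -19/9, f(-1.25) = 1.890625, f(-5/6) = 3.375, f(-5/12) = 2099/576, f(0) = 4.
T_6 = (Δu/2)·[f(u_0) + 2f(u_1) + ... + 2f(u_{5}) + f(u_6)].
Sum ≈ -5.23799.

-5.23799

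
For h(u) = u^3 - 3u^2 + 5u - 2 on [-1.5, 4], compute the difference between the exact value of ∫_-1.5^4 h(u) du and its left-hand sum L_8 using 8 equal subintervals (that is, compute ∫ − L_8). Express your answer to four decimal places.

Exact integral: ∫_-1.5^4 h(u) du = 18.734375.
L_8 ≈ 0.625732.
Error ≈ 18.734375 − 0.625732 ≈ 18.1086.

18.1086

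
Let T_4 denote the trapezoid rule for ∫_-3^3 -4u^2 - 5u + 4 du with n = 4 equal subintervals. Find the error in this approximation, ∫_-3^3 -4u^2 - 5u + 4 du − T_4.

Exact integral: ∫_-3^3 f(u) du = -48.
T_4 = -57.
Error = -48 − (-57) = 9.

9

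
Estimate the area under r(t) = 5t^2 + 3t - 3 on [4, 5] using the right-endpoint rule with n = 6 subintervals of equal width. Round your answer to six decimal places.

116.189815

Δt = (5 − 4)/6 = 1/6.
Right endpoints: 25/6, 13/3, 4.5, 14/3, 29/6, 5.
r(25/6) = 3467/36, r(13/3) = 935/9, r(4.5) = 111.75, r(14/3) = 1079/9, r(29/6) = 4619/36, r(5) = 137.
Sum = Δt · [r(25/6) + r(13/3) + r(4.5) + ...].
Sum ≈ 116.189815.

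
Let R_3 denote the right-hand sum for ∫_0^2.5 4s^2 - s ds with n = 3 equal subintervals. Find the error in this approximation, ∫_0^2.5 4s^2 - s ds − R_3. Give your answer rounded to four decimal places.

Exact integral: ∫_0^2.5 f(s) ds ≈ 17.708333.
R_3 ≈ 28.240741.
Error ≈ 17.708333 − 28.240741 ≈ -10.5324.

-10.5324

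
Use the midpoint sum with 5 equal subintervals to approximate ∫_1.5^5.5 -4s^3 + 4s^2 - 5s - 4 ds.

Δs = (5.5 − 1.5)/5 = 0.8.
Midpoints: 1.9, 2.7, 3.5, 4.3, 5.1.
f(1.9) = -26.496, f(2.7) = -67.072, f(3.5) = -144, f(4.3) = -269.568, f(5.1) = -456.064.
Sum = Δs · [f(1.9) + f(2.7) + f(3.5) + f(4.3) + f(5.1)].
Sum = -770.56.

-770.56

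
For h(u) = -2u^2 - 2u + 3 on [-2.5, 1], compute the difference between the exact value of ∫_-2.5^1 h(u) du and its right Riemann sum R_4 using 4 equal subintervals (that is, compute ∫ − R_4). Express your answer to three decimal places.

Exact integral: ∫_-2.5^1 h(u) du ≈ 4.66667.
R_4 = 5.3046875.
Error ≈ 4.66667 − 5.3046875 ≈ -0.638.

-0.638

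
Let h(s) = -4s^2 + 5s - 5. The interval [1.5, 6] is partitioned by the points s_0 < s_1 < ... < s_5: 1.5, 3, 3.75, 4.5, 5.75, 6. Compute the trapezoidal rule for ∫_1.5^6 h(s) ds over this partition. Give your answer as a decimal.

Subinterval widths: 1.5, 0.75, 0.75, 1.25, 0.25.
h(1.5) = -6.5, h(3) = -26, h(3.75) = -42.5, h(4.5) = -63.5, h(5.75) = -108.5, h(6) = -119.
On each subinterval the trapezoid contributes (Δs_i/2)·[h(s_{i-1}) + h(s_i)].
Sum = -225.75.

-225.75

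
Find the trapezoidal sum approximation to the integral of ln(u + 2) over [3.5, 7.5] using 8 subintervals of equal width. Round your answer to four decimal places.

Δu = (7.5 − 3.5)/8 = 0.5.
f(3.5) ≈ 1.7047, f(4) ≈ 1.7918, f(4.5) ≈ 1.8718, f(5) ≈ 1.9459, f(5.5) ≈ 2.0149, f(6) ≈ 2.0794, f(6.5) ≈ 2.1401, f(7) ≈ 2.1972, f(7.5) ≈ 2.2513.
T_8 = (Δu/2)·[f(u_0) + 2f(u_1) + ... + 2f(u_{7}) + f(u_8)].
Sum ≈ 8.0096.

8.0096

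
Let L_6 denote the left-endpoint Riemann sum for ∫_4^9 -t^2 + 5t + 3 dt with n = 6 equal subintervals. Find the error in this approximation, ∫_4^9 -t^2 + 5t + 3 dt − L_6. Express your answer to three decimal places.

-16.088

Exact integral: ∫_4^9 f(t) dt ≈ -44.16667.
L_6 ≈ -28.07870.
Error ≈ -44.16667 − (-28.07870) ≈ -16.088.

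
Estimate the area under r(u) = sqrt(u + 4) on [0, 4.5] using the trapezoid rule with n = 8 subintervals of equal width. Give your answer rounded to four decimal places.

Δu = (4.5 − 0)/8 = 0.5625.
r(0) ≈ 2.0000, r(0.5625) ≈ 2.1360, r(1.125) ≈ 2.2638, r(1.6875) ≈ 2.3848, r(2.25) ≈ 2.5000, r(2.8125) ≈ 2.6101, r(3.375) ≈ 2.7157, r(3.9375) ≈ 2.8174, r(4.5) ≈ 2.9155.
T_8 = (Δu/2)·[r(u_0) + 2r(u_1) + ... + 2r(u_{7}) + r(u_8)].
Sum ≈ 11.1856.

11.1856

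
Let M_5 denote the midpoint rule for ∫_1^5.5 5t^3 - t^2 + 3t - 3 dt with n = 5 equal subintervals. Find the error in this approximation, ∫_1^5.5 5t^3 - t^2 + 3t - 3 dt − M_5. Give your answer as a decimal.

Exact integral: ∫_1^5.5 f(t) dt = 1117.828125.
M_5 = 1103.3240625.
Error = 1117.828125 − 1103.3240625 = 14.5040625.

14.5040625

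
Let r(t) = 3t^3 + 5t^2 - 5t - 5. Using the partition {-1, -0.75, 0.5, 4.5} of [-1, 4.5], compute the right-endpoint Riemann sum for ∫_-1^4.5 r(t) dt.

1381.23046875

Subinterval widths: 0.25, 1.25, 4.
Right endpoints: -0.75, 0.5, 4.5.
r(-0.75) = 0.296875, r(0.5) = -5.875, r(4.5) = 347.125.
Sum = Σ Δt_i · r(t_i).
Sum = 1381.23046875.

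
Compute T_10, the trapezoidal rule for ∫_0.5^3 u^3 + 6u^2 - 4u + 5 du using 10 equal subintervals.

69.27734375

Δu = (3 − 0.5)/10 = 0.25.
f(0.5) = 4.625, f(0.75) = 5.796875, f(1) = 8, f(1.25) = 11.328125, f(1.5) = 15.875, f(1.75) = 21.734375, f(2) = 29, f(2.25) = 37.765625, f(2.5) = 48.125, f(2.75) = 60.171875, f(3) = 74.
T_10 = (Δu/2)·[f(u_0) + 2f(u_1) + ... + 2f(u_{9}) + f(u_10)].
Sum = 69.27734375.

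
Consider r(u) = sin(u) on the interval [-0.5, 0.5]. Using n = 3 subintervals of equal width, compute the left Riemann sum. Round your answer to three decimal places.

Δu = (0.5 − (-0.5))/3 = 1/3.
Left endpoints: -0.5, -1/6, 1/6.
r(-0.5) ≈ -0.479, r(-1/6) ≈ -0.166, r(1/6) ≈ 0.166.
Sum = Δu · [r(-0.5) + r(-1/6) + r(1/6)].
Sum ≈ -0.160.

-0.160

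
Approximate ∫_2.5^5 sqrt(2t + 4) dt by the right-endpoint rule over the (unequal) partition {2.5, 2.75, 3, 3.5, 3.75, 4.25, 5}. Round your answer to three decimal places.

Subinterval widths: 0.25, 0.25, 0.5, 0.25, 0.5, 0.75.
Right endpoints: 2.75, 3, 3.5, 3.75, 4.25, 5.
f(2.75) ≈ 3.082, f(3) ≈ 3.162, f(3.5) ≈ 3.317, f(3.75) ≈ 3.391, f(4.25) ≈ 3.536, f(5) ≈ 3.742.
Sum = Σ Δt_i · f(t_i).
Sum ≈ 8.641.

8.641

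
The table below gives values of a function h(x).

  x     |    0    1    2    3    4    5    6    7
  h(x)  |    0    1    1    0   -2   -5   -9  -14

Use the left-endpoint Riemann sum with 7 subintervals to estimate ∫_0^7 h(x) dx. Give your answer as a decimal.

-14

Δx = 1.
Sum = 1·[0 + 1 + 1 + 0 + (-2) + (-5) + (-9)] = -14.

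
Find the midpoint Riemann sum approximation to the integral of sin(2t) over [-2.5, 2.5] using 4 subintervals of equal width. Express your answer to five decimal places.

0.00000

Δt = (2.5 − (-2.5))/4 = 1.25.
Midpoints: -1.875, -0.625, 0.625, 1.875.
f(-1.875) ≈ 0.57156, f(-0.625) ≈ -0.94898, f(0.625) ≈ 0.94898, f(1.875) ≈ -0.57156.
Sum = Δt · [f(-1.875) + f(-0.625) + f(0.625) + f(1.875)].
Sum ≈ 0.00000.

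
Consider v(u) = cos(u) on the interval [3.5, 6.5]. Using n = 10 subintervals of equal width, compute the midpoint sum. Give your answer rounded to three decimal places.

Δu = (6.5 − 3.5)/10 = 0.3.
Midpoints: 3.65, 3.95, 4.25, 4.55, 4.85, 5.15, 5.45, 5.75, 6.05, 6.35.
v(3.65) ≈ -0.874, v(3.95) ≈ -0.691, v(4.25) ≈ -0.446, v(4.55) ≈ -0.162, v(4.85) ≈ 0.137, v(5.15) ≈ 0.424, v(5.45) ≈ 0.673, v(5.75) ≈ 0.861, v(6.05) ≈ 0.973, v(6.35) ≈ 0.998.
Sum = Δu · [v(3.65) + v(3.95) + v(4.25) + ...].
Sum ≈ 0.568.

0.568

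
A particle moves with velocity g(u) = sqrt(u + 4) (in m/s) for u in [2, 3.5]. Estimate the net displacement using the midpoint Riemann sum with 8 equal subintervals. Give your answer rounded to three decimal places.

Δu = (3.5 − 2)/8 = 0.1875.
Midpoints: 2.09375, 2.28125, 2.46875, 2.65625, 2.84375, 3.03125, 3.21875, 3.40625.
g(2.09375) ≈ 2.469, g(2.28125) ≈ 2.506, g(2.46875) ≈ 2.543, g(2.65625) ≈ 2.580, g(2.84375) ≈ 2.616, g(3.03125) ≈ 2.652, g(3.21875) ≈ 2.687, g(3.40625) ≈ 2.721.
Sum = Δu · [g(2.09375) + g(2.28125) + g(2.46875) + ...].
Sum ≈ 3.895.

3.895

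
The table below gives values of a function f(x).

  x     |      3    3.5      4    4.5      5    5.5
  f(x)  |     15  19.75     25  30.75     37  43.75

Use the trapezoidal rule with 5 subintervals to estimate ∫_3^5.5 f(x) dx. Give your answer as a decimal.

70.9375

Δx = 0.5.
T_5 = (0.5/2)·[15 + 2·19.75 + 2·25 + 2·30.75 + 2·37 + 43.75] = 70.9375.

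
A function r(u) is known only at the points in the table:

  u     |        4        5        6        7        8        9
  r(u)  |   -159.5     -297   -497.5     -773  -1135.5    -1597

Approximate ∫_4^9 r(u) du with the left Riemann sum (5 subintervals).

Δu = 1.
Sum = 1·[(-159.5) + (-297) + (-497.5) + (-773) + (-1135.5)] = -2862.5.

-2862.5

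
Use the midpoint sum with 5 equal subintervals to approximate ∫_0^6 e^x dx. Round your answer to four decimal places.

379.2601

Δx = (6 − 0)/5 = 1.2.
Midpoints: 0.6, 1.8, 3, 4.2, 5.4.
f(0.6) ≈ 1.8221, f(1.8) ≈ 6.0496, f(3) ≈ 20.0855, f(4.2) ≈ 66.6863, f(5.4) ≈ 221.4064.
Sum = Δx · [f(0.6) + f(1.8) + f(3) + f(4.2) + f(5.4)].
Sum ≈ 379.2601.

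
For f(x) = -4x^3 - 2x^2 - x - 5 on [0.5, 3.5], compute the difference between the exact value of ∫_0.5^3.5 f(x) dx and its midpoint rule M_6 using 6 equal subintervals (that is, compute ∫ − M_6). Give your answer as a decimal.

-1.625

Exact integral: ∫_0.5^3.5 f(x) dx = -199.5.
M_6 = -197.875.
Error = -199.5 − (-197.875) = -1.625.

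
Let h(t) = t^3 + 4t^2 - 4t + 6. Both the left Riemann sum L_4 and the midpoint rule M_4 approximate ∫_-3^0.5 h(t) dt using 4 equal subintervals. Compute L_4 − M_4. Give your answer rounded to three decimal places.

L_4 ≈ 64.11426.
M_4 ≈ 54.37646.
L_4 − M_4 ≈ 9.738.

9.738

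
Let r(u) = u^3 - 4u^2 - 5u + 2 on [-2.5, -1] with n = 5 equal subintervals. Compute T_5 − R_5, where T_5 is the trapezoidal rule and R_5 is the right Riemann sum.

T_5 = -13.09875.
R_5 = -8.88.
T_5 − R_5 = -4.21875.

-4.21875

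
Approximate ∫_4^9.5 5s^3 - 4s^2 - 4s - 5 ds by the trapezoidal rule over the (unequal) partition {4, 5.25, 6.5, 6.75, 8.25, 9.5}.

8779.47265625

Subinterval widths: 1.25, 1.25, 0.25, 1.5, 1.25.
f(4) = 235, f(5.25) = 587.265625, f(6.5) = 1173.125, f(6.75) = 1323.484375, f(8.25) = 2497.328125, f(9.5) = 3882.875.
On each subinterval the trapezoid contributes (Δs_i/2)·[f(s_{i-1}) + f(s_i)].
Sum = 8779.47265625.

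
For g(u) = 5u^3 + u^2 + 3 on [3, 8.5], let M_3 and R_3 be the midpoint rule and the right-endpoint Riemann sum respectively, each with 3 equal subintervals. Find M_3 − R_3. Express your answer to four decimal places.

M_3 ≈ 6501.627025.
R_3 ≈ 9653.824074.
M_3 − R_3 ≈ -3152.1970.

-3152.1970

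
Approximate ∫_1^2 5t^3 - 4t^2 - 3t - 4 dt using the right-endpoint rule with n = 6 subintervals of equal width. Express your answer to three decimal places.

Δt = (2 − 1)/6 = 1/6.
Right endpoints: 7/6, 4/3, 1.5, 5/3, 11/6, 2.
f(7/6) = -1081/216, f(4/3) = -88/27, f(1.5) = -0.625, f(5/3) = 82/27, f(11/6) = 1699/216, f(2) = 14.
Sum = Δt · [f(7/6) + f(4/3) + f(1.5) + ...].
Sum ≈ 2.669.

2.669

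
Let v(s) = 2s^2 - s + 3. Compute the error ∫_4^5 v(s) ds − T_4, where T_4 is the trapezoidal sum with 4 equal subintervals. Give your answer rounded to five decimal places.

Exact integral: ∫_4^5 v(s) ds ≈ 39.1666667.
T_4 = 39.1875.
Error ≈ 39.1666667 − 39.1875 ≈ -0.02083.

-0.02083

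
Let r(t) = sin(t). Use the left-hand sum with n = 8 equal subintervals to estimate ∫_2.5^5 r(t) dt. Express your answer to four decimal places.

Δt = (5 − 2.5)/8 = 0.3125.
Left endpoints: 2.5, 2.8125, 3.125, 3.4375, 3.75, 4.0625, 4.375, 4.6875.
r(2.5) ≈ 0.5985, r(2.8125) ≈ 0.3232, r(3.125) ≈ 0.0166, r(3.4375) ≈ -0.2916, r(3.75) ≈ -0.5716, r(4.0625) ≈ -0.7962, r(4.375) ≈ -0.9436, r(4.6875) ≈ -0.9997.
Sum = Δt · [r(2.5) + r(2.8125) + r(3.125) + ...].
Sum ≈ -0.8326.

-0.8326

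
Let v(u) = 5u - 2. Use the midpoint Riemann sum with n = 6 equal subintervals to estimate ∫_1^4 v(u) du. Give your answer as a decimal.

Δu = (4 − 1)/6 = 0.5.
Midpoints: 1.25, 1.75, 2.25, 2.75, 3.25, 3.75.
v(1.25) = 4.25, v(1.75) = 6.75, v(2.25) = 9.25, v(2.75) = 11.75, v(3.25) = 14.25, v(3.75) = 16.75.
Sum = Δu · [v(1.25) + v(1.75) + v(2.25) + ...].
Sum = 31.5.

31.5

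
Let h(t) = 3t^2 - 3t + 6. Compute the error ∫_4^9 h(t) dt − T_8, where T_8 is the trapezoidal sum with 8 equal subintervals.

-0.9765625

Exact integral: ∫_4^9 h(t) dt = 597.5.
T_8 = 598.4765625.
Error = 597.5 − 598.4765625 = -0.9765625.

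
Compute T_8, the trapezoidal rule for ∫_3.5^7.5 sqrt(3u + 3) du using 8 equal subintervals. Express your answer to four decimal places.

17.5902

Δu = (7.5 − 3.5)/8 = 0.5.
f(3.5) ≈ 3.6742, f(4) ≈ 3.8730, f(4.5) ≈ 4.0620, f(5) ≈ 4.2426, f(5.5) ≈ 4.4159, f(6) ≈ 4.5826, f(6.5) ≈ 4.7434, f(7) ≈ 4.8990, f(7.5) ≈ 5.0498.
T_8 = (Δu/2)·[f(u_0) + 2f(u_1) + ... + 2f(u_{7}) + f(u_8)].
Sum ≈ 17.5902.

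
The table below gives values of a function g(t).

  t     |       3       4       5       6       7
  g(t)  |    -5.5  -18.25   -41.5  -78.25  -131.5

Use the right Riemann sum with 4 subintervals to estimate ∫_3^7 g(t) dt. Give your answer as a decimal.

Δt = 1.
Sum = 1·[(-18.25) + (-41.5) + (-78.25) + (-131.5)] = -269.5.

-269.5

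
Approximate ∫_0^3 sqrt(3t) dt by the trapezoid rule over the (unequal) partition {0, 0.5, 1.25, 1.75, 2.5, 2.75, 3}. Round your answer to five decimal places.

Subinterval widths: 0.5, 0.75, 0.5, 0.75, 0.25, 0.25.
f(0) ≈ 0.00000, f(0.5) ≈ 1.22474, f(1.25) ≈ 1.93649, f(1.75) ≈ 2.29129, f(2.5) ≈ 2.73861, f(2.75) ≈ 2.87228, f(3) ≈ 3.00000.
On each subinterval the trapezoid contributes (Δt_i/2)·[f(t_{i-1}) + f(t_i)].
Sum ≈ 5.87020.

5.87020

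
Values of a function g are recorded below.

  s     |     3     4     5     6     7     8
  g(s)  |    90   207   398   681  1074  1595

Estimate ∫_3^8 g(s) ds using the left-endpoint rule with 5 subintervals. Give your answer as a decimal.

2450

Δs = 1.
Sum = 1·[90 + 207 + 398 + 681 + 1074] = 2450.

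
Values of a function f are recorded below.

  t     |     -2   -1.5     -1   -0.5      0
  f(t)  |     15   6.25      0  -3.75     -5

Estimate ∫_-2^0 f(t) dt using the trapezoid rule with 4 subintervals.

3.75

Δt = 0.5.
T_4 = (0.5/2)·[15 + 2·6.25 + 2·0 + 2·(-3.75) + (-5)] = 3.75.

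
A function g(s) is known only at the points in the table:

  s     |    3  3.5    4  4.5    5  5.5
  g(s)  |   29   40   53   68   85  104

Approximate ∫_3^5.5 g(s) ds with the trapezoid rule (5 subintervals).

156.25

Δs = 0.5.
T_5 = (0.5/2)·[29 + 2·40 + 2·53 + 2·68 + 2·85 + 104] = 156.25.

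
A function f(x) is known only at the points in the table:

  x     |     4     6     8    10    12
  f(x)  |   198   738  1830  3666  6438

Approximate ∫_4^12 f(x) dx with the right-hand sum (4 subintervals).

25344

Δx = 2.
Sum = 2·[738 + 1830 + 3666 + 6438] = 25344.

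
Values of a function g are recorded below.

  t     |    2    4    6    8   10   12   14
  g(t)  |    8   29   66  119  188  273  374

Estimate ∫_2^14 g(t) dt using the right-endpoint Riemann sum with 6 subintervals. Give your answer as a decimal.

2098

Δt = 2.
Sum = 2·[29 + 66 + 119 + 188 + 273 + 374] = 2098.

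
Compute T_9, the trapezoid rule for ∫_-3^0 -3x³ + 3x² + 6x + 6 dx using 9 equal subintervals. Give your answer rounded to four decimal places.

79.6667

Δx = (0 − (-3))/9 = 1/3.
f(-3) = 96, f(-8/3) = 614/9, f(-7/3) = 418/9, f(-2) = 30, f(-5/3) = 164/9, f(-4/3) = 94/9, f(-1) = 6, f(-2/3) = 38/9, f(-1/3) = 40/9, f(0) = 6.
T_9 = (Δx/2)·[f(x_0) + 2f(x_1) + ... + 2f(x_{8}) + f(x_9)].
Sum ≈ 79.6667.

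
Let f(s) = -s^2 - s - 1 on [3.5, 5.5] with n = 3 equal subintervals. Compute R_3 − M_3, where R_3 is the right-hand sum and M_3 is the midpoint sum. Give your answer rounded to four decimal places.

R_3 ≈ -58.981481.
M_3 ≈ -52.092593.
R_3 − M_3 ≈ -6.8889.

-6.8889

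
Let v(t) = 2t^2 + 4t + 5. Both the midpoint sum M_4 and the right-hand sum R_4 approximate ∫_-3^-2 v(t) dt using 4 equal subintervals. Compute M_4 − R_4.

0.71875

M_4 = 7.65625.
R_4 = 6.9375.
M_4 − R_4 = 0.71875.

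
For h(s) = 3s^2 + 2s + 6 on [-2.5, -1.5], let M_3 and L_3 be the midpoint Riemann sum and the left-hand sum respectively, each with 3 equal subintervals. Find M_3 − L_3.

-1.75

M_3 ≈ 14.22222.
L_3 ≈ 15.97222.
M_3 − L_3 = -1.75.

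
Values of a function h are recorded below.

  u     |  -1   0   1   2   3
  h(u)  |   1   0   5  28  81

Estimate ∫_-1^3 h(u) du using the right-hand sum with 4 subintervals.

114

Δu = 1.
Sum = 1·[0 + 5 + 28 + 81] = 114.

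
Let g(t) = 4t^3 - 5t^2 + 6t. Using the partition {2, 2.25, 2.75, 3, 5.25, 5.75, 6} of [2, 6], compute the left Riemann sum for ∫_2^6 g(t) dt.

614.25

Subinterval widths: 0.25, 0.5, 0.25, 2.25, 0.5, 0.25.
Left endpoints: 2, 2.25, 2.75, 3, 5.25, 5.75.
g(2) = 24, g(2.25) = 33.75, g(2.75) = 61.875, g(3) = 81, g(5.25) = 472.5, g(5.75) = 629.625.
Sum = Σ Δt_i · g(t_i).
Sum = 614.25.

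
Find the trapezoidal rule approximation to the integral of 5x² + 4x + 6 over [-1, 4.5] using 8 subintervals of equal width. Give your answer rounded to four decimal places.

Δx = (4.5 − (-1))/8 = 0.6875.
f(-1) = 7, f(-0.3125) = 5.23828125, f(0.375) = 8.203125, f(1.0625) = 15.89453125, f(1.75) = 28.3125, f(2.4375) = 45.45703125, f(3.125) = 67.328125, f(3.8125) = 93.92578125, f(4.5) = 125.25.
T_8 = (Δx/2)·[f(x_0) + 2f(x_1) + ... + 2f(x_{7}) + f(x_8)].
Sum ≈ 227.2080.

227.2080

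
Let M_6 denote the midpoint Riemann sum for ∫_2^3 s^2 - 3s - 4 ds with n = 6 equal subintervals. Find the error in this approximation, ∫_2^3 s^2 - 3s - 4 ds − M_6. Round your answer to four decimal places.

0.0023

Exact integral: ∫_2^3 f(s) ds ≈ -5.166667.
M_6 ≈ -5.168981.
Error ≈ -5.166667 − (-5.168981) ≈ 0.0023.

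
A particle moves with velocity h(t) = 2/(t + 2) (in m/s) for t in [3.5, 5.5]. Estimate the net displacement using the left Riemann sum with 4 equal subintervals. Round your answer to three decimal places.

0.645

Δt = (5.5 − 3.5)/4 = 0.5.
Left endpoints: 3.5, 4, 4.5, 5.
h(3.5) = 4/11, h(4) = 1/3, h(4.5) = 4/13, h(5) = 2/7.
Sum = Δt · [h(3.5) + h(4) + h(4.5) + h(5)].
Sum ≈ 0.645.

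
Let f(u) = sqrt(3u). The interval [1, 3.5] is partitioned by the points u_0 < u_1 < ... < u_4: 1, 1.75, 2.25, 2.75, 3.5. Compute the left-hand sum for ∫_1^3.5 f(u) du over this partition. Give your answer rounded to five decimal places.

5.89793

Subinterval widths: 0.75, 0.5, 0.5, 0.75.
Left endpoints: 1, 1.75, 2.25, 2.75.
f(1) ≈ 1.73205, f(1.75) ≈ 2.29129, f(2.25) ≈ 2.59808, f(2.75) ≈ 2.87228.
Sum = Σ Δu_i · f(u_i).
Sum ≈ 5.89793.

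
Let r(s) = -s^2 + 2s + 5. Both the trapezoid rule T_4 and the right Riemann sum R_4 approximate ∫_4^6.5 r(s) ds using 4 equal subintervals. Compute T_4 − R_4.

6.640625

T_4 = -31.62109375.
R_4 = -38.26171875.
T_4 − R_4 = 6.640625.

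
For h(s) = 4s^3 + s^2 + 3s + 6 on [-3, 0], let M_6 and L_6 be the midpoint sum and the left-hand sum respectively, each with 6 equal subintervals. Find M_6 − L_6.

M_6 = -66.4375.
L_6 = -96.625.
M_6 − L_6 = 30.1875.

30.1875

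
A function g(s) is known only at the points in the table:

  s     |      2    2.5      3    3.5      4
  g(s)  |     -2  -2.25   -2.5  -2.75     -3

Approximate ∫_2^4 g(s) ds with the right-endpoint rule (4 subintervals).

-5.25

Δs = 0.5.
Sum = 0.5·[(-2.25) + (-2.5) + (-2.75) + (-3)] = -5.25.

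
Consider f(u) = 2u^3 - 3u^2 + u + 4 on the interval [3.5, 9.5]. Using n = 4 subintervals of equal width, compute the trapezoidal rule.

3327

Δu = (9.5 − 3.5)/4 = 1.5.
f(3.5) = 56.5, f(5) = 184, f(6.5) = 433, f(8) = 844, f(9.5) = 1457.5.
T_4 = (Δu/2)·[f(u_0) + 2f(u_1) + 2f(u_2) + 2f(u_3) + f(u_4)].
Sum = 3327.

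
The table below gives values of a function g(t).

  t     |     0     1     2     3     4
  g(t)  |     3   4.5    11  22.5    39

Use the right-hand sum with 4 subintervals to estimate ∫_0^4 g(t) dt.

77

Δt = 1.
Sum = 1·[4.5 + 11 + 22.5 + 39] = 77.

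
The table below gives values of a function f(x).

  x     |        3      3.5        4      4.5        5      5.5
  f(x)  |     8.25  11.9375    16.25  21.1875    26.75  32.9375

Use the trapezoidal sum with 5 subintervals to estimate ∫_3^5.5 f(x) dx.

48.359375

Δx = 0.5.
T_5 = (0.5/2)·[8.25 + 2·11.9375 + 2·16.25 + 2·21.1875 + 2·26.75 + 32.9375] = 48.359375.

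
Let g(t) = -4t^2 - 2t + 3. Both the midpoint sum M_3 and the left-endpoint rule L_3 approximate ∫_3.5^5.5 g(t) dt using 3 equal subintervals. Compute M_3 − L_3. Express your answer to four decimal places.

M_3 ≈ -176.370370.
L_3 ≈ -151.925926.
M_3 − L_3 ≈ -24.4444.

-24.4444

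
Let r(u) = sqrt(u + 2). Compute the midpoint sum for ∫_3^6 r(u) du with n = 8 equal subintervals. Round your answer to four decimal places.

Δu = (6 − 3)/8 = 0.375.
Midpoints: 3.1875, 3.5625, 3.9375, 4.3125, 4.6875, 5.0625, 5.4375, 5.8125.
r(3.1875) ≈ 2.2776, r(3.5625) ≈ 2.3585, r(3.9375) ≈ 2.4367, r(4.3125) ≈ 2.5125, r(4.6875) ≈ 2.5860, r(5.0625) ≈ 2.6575, r(5.4375) ≈ 2.7272, r(5.8125) ≈ 2.7951.
Sum = Δu · [r(3.1875) + r(3.5625) + r(3.9375) + ...].
Sum ≈ 7.6317.

7.6317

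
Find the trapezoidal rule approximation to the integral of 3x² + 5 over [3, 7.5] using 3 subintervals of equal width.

Δx = (7.5 − 3)/3 = 1.5.
f(3) = 32, f(4.5) = 65.75, f(6) = 113, f(7.5) = 173.75.
T_3 = (Δx/2)·[f(x_0) + 2f(x_1) + 2f(x_2) + f(x_3)].
Sum = 422.4375.

422.4375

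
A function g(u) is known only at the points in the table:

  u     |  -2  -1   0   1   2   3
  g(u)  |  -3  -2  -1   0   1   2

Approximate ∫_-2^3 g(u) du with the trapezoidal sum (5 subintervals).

Δu = 1.
T_5 = (1/2)·[(-3) + 2·(-2) + 2·(-1) + 2·0 + 2·1 + 2] = -2.5.

-2.5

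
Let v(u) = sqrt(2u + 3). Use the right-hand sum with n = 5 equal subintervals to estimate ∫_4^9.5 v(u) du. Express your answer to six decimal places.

Δu = (9.5 − 4)/5 = 1.1.
Right endpoints: 5.1, 6.2, 7.3, 8.4, 9.5.
v(5.1) ≈ 3.633180, v(6.2) ≈ 3.924283, v(7.3) ≈ 4.195235, v(8.4) ≈ 4.449719, v(9.5) ≈ 4.690416.
Sum = Δu · [v(5.1) + v(6.2) + v(7.3) + v(8.4) + v(9.5)].
Sum ≈ 22.982117.

22.982117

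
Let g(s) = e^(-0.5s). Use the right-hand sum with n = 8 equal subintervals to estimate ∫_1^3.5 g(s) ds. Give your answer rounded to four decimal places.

0.7997

Δs = (3.5 − 1)/8 = 0.3125.
Right endpoints: 1.3125, 1.625, 1.9375, 2.25, 2.5625, 2.875, 3.1875, 3.5.
g(1.3125) ≈ 0.5188, g(1.625) ≈ 0.4437, g(1.9375) ≈ 0.3796, g(2.25) ≈ 0.3247, g(2.5625) ≈ 0.2777, g(2.875) ≈ 0.2375, g(3.1875) ≈ 0.2032, g(3.5) ≈ 0.1738.
Sum = Δs · [g(1.3125) + g(1.625) + g(1.9375) + ...].
Sum ≈ 0.7997.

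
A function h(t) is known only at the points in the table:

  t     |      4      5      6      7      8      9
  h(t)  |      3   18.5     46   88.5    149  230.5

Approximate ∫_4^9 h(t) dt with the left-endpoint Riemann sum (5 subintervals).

305

Δt = 1.
Sum = 1·[3 + 18.5 + 46 + 88.5 + 149] = 305.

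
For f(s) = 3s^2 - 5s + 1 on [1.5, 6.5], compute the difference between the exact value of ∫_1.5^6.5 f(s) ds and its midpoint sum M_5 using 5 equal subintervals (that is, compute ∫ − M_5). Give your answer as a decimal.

Exact integral: ∫_1.5^6.5 f(s) ds = 176.25.
M_5 = 175.
Error = 176.25 − 175 = 1.25.

1.25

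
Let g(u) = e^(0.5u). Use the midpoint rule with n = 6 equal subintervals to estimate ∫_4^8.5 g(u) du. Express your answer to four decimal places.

Δu = (8.5 − 4)/6 = 0.75.
Midpoints: 4.375, 5.125, 5.875, 6.625, 7.375, 8.125.
g(4.375) ≈ 8.9129, g(5.125) ≈ 12.9682, g(5.875) ≈ 18.8686, g(6.625) ≈ 27.4537, g(7.375) ≈ 39.9449, g(8.125) ≈ 58.1194.
Sum = Δu · [g(4.375) + g(5.125) + g(5.875) + ...].
Sum ≈ 124.7008.

124.7008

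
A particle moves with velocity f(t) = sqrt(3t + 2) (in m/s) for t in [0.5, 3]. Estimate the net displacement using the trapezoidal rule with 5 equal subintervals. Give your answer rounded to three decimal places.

6.645

Δt = (3 − 0.5)/5 = 0.5.
f(0.5) ≈ 1.871, f(1) ≈ 2.236, f(1.5) ≈ 2.550, f(2) ≈ 2.828, f(2.5) ≈ 3.082, f(3) ≈ 3.317.
T_5 = (Δt/2)·[f(t_0) + 2f(t_1) + ... + 2f(t_{4}) + f(t_5)].
Sum ≈ 6.645.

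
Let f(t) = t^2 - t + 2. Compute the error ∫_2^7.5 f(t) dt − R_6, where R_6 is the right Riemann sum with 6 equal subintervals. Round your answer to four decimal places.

-22.1973

Exact integral: ∫_2^7.5 f(t) dt ≈ 122.833333.
R_6 ≈ 145.030671.
Error ≈ 122.833333 − 145.030671 ≈ -22.1973.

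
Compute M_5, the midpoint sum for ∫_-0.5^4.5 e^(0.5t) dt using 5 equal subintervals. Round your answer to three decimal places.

Δt = (4.5 − (-0.5))/5 = 1.
Midpoints: 0, 1, 2, 3, 4.
f(0) ≈ 1.000, f(1) ≈ 1.649, f(2) ≈ 2.718, f(3) ≈ 4.482, f(4) ≈ 7.389.
Sum = Δt · [f(0) + f(1) + f(2) + f(3) + f(4)].
Sum ≈ 17.238.

17.238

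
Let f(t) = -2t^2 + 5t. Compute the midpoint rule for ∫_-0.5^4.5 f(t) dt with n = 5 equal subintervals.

-10

Δt = (4.5 − (-0.5))/5 = 1.
Midpoints: 0, 1, 2, 3, 4.
f(0) = 0, f(1) = 3, f(2) = 2, f(3) = -3, f(4) = -12.
Sum = Δt · [f(0) + f(1) + f(2) + f(3) + f(4)].
Sum = -10.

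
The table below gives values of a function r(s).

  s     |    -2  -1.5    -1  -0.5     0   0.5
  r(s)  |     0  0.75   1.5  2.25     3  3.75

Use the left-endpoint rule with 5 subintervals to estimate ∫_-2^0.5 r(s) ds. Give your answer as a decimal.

3.75

Δs = 0.5.
Sum = 0.5·[0 + 0.75 + 1.5 + 2.25 + 3] = 3.75.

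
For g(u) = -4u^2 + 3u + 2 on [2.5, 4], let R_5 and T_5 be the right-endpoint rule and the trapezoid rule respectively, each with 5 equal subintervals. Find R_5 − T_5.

R_5 = -52.14.
T_5 = -46.965.
R_5 − T_5 = -5.175.

-5.175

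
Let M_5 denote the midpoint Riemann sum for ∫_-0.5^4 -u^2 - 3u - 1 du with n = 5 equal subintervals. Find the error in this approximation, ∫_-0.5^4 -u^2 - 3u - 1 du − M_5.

-0.30375

Exact integral: ∫_-0.5^4 f(u) du = -49.5.
M_5 = -49.19625.
Error = -49.5 − (-49.19625) = -0.30375.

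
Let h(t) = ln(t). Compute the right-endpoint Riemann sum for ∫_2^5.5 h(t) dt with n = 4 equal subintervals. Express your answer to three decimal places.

4.912

Δt = (5.5 − 2)/4 = 0.875.
Right endpoints: 2.875, 3.75, 4.625, 5.5.
h(2.875) ≈ 1.056, h(3.75) ≈ 1.322, h(4.625) ≈ 1.531, h(5.5) ≈ 1.705.
Sum = Δt · [h(2.875) + h(3.75) + h(4.625) + h(5.5)].
Sum ≈ 4.912.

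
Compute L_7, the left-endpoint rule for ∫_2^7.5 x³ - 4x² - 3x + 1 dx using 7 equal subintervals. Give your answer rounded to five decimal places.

94.10332

Δx = (7.5 − 2)/7 = 11/14.
Left endpoints: 2, 39/14, 25/7, 61/14, 36/7, 83/14, 47/7.
f(2) = -13, f(39/14) = -46045/2744, f(25/7) = -5207/343, f(61/14) = -14519/2744, f(36/7) = 5419/343, f(83/14) = 139943/2744, f(47/7) = 35405/343.
Sum = Δx · [f(2) + f(39/14) + f(25/7) + ...].
Sum ≈ 94.10332.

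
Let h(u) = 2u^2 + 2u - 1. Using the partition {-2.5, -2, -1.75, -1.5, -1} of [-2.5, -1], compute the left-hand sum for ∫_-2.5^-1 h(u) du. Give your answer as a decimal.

4.65625

Subinterval widths: 0.5, 0.25, 0.25, 0.5.
Left endpoints: -2.5, -2, -1.75, -1.5.
h(-2.5) = 6.5, h(-2) = 3, h(-1.75) = 1.625, h(-1.5) = 0.5.
Sum = Σ Δu_i · h(u_i).
Sum = 4.65625.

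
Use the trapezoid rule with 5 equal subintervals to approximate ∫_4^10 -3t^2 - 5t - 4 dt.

Δt = (10 − 4)/5 = 1.2.
f(4) = -72, f(5.2) = -111.12, f(6.4) = -158.88, f(7.6) = -215.28, f(8.8) = -280.32, f(10) = -354.
T_5 = (Δt/2)·[f(t_0) + 2f(t_1) + ... + 2f(t_{4}) + f(t_5)].
Sum = -1174.32.

-1174.32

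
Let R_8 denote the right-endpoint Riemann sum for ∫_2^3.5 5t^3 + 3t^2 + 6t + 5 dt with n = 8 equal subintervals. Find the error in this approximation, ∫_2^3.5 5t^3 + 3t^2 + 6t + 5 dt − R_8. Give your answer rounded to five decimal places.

-19.90063

Exact integral: ∫_2^3.5 f(t) dt = 234.703125.
R_8 ≈ 254.6037598.
Error ≈ 234.703125 − 254.6037598 ≈ -19.90063.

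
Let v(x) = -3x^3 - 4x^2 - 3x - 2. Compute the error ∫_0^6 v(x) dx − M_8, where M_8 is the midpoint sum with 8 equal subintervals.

Exact integral: ∫_0^6 v(x) dx = -1326.
M_8 = -1317.28125.
Error = -1326 − (-1317.28125) = -8.71875.

-8.71875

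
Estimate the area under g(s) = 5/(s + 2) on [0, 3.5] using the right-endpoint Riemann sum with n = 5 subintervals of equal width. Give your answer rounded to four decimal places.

4.5449

Δs = (3.5 − 0)/5 = 0.7.
Right endpoints: 0.7, 1.4, 2.1, 2.8, 3.5.
g(0.7) = 50/27, g(1.4) = 25/17, g(2.1) = 50/41, g(2.8) = 25/24, g(3.5) = 10/11.
Sum = Δs · [g(0.7) + g(1.4) + g(2.1) + g(2.8) + g(3.5)].
Sum ≈ 4.5449.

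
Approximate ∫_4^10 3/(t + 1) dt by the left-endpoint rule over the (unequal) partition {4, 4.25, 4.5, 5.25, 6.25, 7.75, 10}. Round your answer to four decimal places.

Subinterval widths: 0.25, 0.25, 0.75, 1, 1.5, 2.25.
Left endpoints: 4, 4.25, 4.5, 5.25, 6.25, 7.75.
f(4) = 0.6, f(4.25) = 4/7, f(4.5) = 6/11, f(5.25) = 0.48, f(6.25) = 12/29, f(7.75) = 12/35.
Sum = Σ Δt_i · f(t_i).
Sum ≈ 2.5741.

2.5741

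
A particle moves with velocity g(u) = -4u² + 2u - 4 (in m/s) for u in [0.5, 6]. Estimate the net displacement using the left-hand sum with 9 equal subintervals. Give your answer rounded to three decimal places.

-235.119

Δu = (6 − 0.5)/9 = 11/18.
Left endpoints: 0.5, 10/9, 31/18, 7/3, 53/18, 32/9, 25/6, 43/9, 97/18.
g(0.5) = -4, g(10/9) = -544/81, g(31/18) = -1006/81, g(7/3) = -190/9, g(53/18) = -2656/81, g(32/9) = -3844/81, g(25/6) = -586/9, g(43/9) = -6946/81, g(97/18) = -8860/81.
Sum = Δu · [g(0.5) + g(10/9) + g(31/18) + ...].
Sum ≈ -235.119.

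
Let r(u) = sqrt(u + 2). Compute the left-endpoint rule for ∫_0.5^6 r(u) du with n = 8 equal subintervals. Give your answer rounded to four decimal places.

12.0155

Δu = (6 − 0.5)/8 = 0.6875.
Left endpoints: 0.5, 1.1875, 1.875, 2.5625, 3.25, 3.9375, 4.625, 5.3125.
r(0.5) ≈ 1.5811, r(1.1875) ≈ 1.7854, r(1.875) ≈ 1.9685, r(2.5625) ≈ 2.1360, r(3.25) ≈ 2.2913, r(3.9375) ≈ 2.4367, r(4.625) ≈ 2.5739, r(5.3125) ≈ 2.7042.
Sum = Δu · [r(0.5) + r(1.1875) + r(1.875) + ...].
Sum ≈ 12.0155.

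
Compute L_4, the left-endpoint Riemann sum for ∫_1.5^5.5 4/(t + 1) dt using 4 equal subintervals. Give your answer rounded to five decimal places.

Δt = (5.5 − 1.5)/4 = 1.
Left endpoints: 1.5, 2.5, 3.5, 4.5.
f(1.5) = 1.6, f(2.5) = 8/7, f(3.5) = 8/9, f(4.5) = 8/11.
Sum = Δt · [f(1.5) + f(2.5) + f(3.5) + f(4.5)].
Sum ≈ 4.35902.

4.35902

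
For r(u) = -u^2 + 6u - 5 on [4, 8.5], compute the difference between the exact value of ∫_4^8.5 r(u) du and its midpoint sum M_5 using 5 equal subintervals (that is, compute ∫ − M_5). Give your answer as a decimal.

Exact integral: ∫_4^8.5 r(u) du = -37.125.
M_5 = -36.82125.
Error = -37.125 − (-36.82125) = -0.30375.

-0.30375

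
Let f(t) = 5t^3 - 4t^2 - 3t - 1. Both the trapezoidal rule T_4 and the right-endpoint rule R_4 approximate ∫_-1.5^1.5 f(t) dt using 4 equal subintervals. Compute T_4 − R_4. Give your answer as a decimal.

T_4 = -13.125.
R_4 = -3.84375.
T_4 − R_4 = -9.28125.

-9.28125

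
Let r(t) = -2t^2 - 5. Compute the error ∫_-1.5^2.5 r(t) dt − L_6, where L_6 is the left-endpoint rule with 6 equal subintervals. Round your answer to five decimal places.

-2.07407

Exact integral: ∫_-1.5^2.5 r(t) dt ≈ -32.6666667.
L_6 ≈ -30.5925926.
Error ≈ -32.6666667 − (-30.5925926) ≈ -2.07407.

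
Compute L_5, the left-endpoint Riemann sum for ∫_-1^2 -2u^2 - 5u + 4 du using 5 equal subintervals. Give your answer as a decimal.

Δu = (2 − (-1))/5 = 0.6.
Left endpoints: -1, -0.4, 0.2, 0.8, 1.4.
f(-1) = 7, f(-0.4) = 5.68, f(0.2) = 2.92, f(0.8) = -1.28, f(1.4) = -6.92.
Sum = Δu · [f(-1) + f(-0.4) + f(0.2) + f(0.8) + f(1.4)].
Sum = 4.44.

4.44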